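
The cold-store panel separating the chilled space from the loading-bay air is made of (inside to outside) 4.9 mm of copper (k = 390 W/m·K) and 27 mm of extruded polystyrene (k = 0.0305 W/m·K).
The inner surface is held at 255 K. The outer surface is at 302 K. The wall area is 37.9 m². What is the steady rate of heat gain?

Q ≈ 2010 W

Model the wall as resistances in series:
R_copper = L/(kA) = 0.0049/(390×37.9) = 3.315×10^-7 K/W
R_extruded polystyrene = L/(kA) = 0.027/(0.0305×37.9) = 0.02336 K/W
R_total = 0.02336 K/W
Q = ΔT / R_total = 47 / 0.02336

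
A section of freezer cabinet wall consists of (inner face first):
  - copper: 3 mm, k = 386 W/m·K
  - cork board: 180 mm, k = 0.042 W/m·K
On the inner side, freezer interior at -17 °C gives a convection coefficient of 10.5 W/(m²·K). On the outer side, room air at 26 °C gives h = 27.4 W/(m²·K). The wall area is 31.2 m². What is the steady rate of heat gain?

Q ≈ 304 W

Model the wall as resistances in series:
R_inner film = 1/(h_i·A) = 1/(10.5×31.2) = 0.003053 K/W
R_copper = L/(kA) = 0.003/(386×31.2) = 2.491×10^-7 K/W
R_cork board = L/(kA) = 0.18/(0.042×31.2) = 0.1374 K/W
R_outer film = 1/(h_o·A) = 1/(27.4×31.2) = 0.00117 K/W
R_total = 0.1416 K/W
Q = ΔT / R_total = 43 / 0.1416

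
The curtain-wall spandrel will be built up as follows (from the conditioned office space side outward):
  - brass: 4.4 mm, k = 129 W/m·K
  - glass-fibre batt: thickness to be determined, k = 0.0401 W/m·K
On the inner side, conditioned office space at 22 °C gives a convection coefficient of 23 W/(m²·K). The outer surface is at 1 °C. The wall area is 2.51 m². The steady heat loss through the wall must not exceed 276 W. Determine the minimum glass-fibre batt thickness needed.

L ≈ 5.91 mm

Treating each layer as a thermal resistance in series:
R_inner film = 1/(h_i·A) = 1/(23×2.51) = 0.01732 K/W
R_brass = L/(kA) = 0.0044/(129×2.51) = 1.359×10^-5 K/W
Sum of the known resistances R_other = 0.01734 K/W
Required total resistance R_tot = ΔT/Q_allow = 21/276 = 0.07609 K/W
R_glass-fibre batt = R_tot − R_other = 0.05875 K/W
L = R·k·A = 0.05875×0.0401×2.51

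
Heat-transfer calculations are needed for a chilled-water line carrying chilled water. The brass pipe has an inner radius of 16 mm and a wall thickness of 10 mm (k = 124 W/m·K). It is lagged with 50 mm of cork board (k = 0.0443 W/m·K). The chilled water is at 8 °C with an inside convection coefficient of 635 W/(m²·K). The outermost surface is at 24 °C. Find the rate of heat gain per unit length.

q′ ≈ 4.13 W/m

Treating each annulus and film as a series resistance:
R_inner film = 1/(h_i·2πr₁L) = 1/(635×2π×0.016×1) = 0.01566 K/W
R_brass pipe wall = ln(26/16)/(2π×124×1) = 6.232×10^-4 K/W
R_cork board = ln(76/26)/(2π×0.0443×1) = 3.854 K/W
R_total = 3.87 K/W
Q = ΔT/R_total = 16/3.87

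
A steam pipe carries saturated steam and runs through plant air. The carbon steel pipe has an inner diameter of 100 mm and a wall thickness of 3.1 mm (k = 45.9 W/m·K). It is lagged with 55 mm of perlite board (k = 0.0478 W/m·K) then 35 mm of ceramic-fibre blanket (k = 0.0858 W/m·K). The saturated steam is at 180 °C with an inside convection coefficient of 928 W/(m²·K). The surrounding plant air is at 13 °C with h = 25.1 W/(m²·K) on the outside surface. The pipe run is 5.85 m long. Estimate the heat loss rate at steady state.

Treating each annulus and film as a series resistance:
R_inner film = 1/(h_i·2πr₁L) = 1/(928×2π×0.05×5.85) = 5.863×10^-4 K/W
R_carbon steel pipe wall = ln(53.1/50)/(2π×45.9×5.85) = 3.565×10^-5 K/W
R_perlite board = ln(108.1/53.1)/(2π×0.0478×5.85) = 0.4046 K/W
R_ceramic-fibre blanket = ln(143.1/108.1)/(2π×0.0858×5.85) = 0.08894 K/W
R_outer film = 1/(h_o·2πr_oL) = 1/(25.1×2π×0.1431×5.85) = 0.007574 K/W
R_total = 0.5017 K/W
Q = ΔT/R_total = 167/0.5017

Q ≈ 333 W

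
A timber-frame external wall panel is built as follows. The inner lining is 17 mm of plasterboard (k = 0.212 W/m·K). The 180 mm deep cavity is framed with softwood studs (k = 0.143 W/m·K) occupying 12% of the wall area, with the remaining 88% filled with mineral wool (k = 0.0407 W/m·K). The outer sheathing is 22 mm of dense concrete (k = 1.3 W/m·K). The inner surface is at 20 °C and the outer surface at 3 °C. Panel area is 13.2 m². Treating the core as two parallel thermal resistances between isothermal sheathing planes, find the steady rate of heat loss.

Sheathing layers in series; stud and cavity paths in parallel between them.
R_inner = 0.017/(0.212×13.2) = 0.006075 K/W
R_stud  = 0.18/(0.143×0.12×13.2) = 0.7947 K/W
R_cav   = 0.18/(0.0407×0.88×13.2) = 0.3807 K/W
1/R_core = 1/R_stud + 1/R_cav → R_core = 0.2574 K/W
R_outer = 0.022/(1.3×13.2) = 0.001282 K/W
R_total = 0.2648 K/W
Q = ΔT/R_total = 17/0.2648

Q ≈ 64.2 W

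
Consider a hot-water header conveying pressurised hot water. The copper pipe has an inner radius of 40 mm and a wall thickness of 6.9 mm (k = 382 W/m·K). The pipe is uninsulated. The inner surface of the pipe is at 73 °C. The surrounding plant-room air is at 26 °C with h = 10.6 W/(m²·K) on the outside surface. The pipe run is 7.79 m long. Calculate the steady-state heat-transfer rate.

Q ≈ 1140 W

Per-layer cylindrical resistances, series-summed:
R_copper pipe wall = ln(46.9/40)/(2π×382×7.79) = 8.511×10^-6 K/W
R_outer film = 1/(h_o·2πr_oL) = 1/(10.6×2π×0.0469×7.79) = 0.0411 K/W
R_total = 0.0411 K/W
Q = ΔT/R_total = 47/0.0411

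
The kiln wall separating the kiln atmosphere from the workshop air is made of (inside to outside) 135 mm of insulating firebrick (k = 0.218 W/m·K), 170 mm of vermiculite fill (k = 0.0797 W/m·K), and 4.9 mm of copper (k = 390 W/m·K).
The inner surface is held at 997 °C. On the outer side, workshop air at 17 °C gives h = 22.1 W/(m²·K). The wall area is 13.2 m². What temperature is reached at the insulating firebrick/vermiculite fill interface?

Series thermal resistances:
R_insulating firebrick = L/(kA) = 0.135/(0.218×13.2) = 0.04691 K/W
R_vermiculite fill = L/(kA) = 0.17/(0.0797×13.2) = 0.1616 K/W
R_copper = L/(kA) = 0.0049/(390×13.2) = 9.518×10^-7 K/W
R_outer film = 1/(h_o·A) = 1/(22.1×13.2) = 0.003428 K/W
R_total = 0.2119 K/W;  Q = ΔT/R_total = 980/0.2119 = 4624 W
T_interface = T_inner − Q·ΣR(inner→interface) = 997 − 4620×0.04691

T ≈ 780 °C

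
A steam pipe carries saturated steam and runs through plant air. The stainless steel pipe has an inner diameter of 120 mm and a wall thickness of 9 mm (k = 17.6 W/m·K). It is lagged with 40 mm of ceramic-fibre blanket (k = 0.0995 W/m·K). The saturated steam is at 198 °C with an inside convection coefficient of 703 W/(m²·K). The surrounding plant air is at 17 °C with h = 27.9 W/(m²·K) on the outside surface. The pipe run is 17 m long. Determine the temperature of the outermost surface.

T ≈ 29 °C

Treating each annulus and film as a series resistance:
R_inner film = 1/(h_i·2πr₁L) = 1/(703×2π×0.06×17) = 2.22×10^-4 K/W
R_stainless steel pipe wall = ln(69/60)/(2π×17.6×17) = 7.434×10^-5 K/W
R_ceramic-fibre blanket = ln(109/69)/(2π×0.0995×17) = 0.04302 K/W
R_outer film = 1/(h_o·2πr_oL) = 1/(27.9×2π×0.109×17) = 0.003079 K/W
R_total = 0.0464 K/W
Q = ΔT/R_total = 181/0.0464
Q = 3900 W
T_interface = T_inner − Q·ΣR(inner→interface) = 198 − 3900×0.04332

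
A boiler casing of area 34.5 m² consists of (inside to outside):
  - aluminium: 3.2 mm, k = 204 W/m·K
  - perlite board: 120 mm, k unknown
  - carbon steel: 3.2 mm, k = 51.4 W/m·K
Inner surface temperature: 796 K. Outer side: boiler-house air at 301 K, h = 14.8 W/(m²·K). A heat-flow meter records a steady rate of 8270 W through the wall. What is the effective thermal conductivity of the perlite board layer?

k ≈ 0.0601 W/(m·K)

Thermal resistances in series:
R_aluminium = L/(kA) = 0.0032/(204×34.5) = 4.547×10^-7 K/W
R_carbon steel = L/(kA) = 0.0032/(51.4×34.5) = 1.805×10^-6 K/W
R_outer film = 1/(h_o·A) = 1/(14.8×34.5) = 0.001958 K/W
Sum of known resistances R_other = 0.001961 K/W
Total R = ΔT/Q = 495/8270 = 0.05985 K/W
R_perlite board = R_total − R_other = 0.05789 K/W
k = L/(R·A) = 0.12/(0.05789×34.5)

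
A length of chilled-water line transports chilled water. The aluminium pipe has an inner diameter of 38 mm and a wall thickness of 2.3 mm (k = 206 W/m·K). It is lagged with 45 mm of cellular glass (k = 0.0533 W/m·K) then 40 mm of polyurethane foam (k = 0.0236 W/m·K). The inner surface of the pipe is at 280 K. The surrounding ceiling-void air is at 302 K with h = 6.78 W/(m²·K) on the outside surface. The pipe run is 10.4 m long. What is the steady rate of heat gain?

Q ≈ 33.7 W

For a radial system each layer contributes R = ln(r_out/r_in)/(2πkL); films add R = 1/(hA).
R_aluminium pipe wall = ln(21.3/19)/(2π×206×10.4) = 8.489×10^-6 K/W
R_cellular glass = ln(66.3/21.3)/(2π×0.0533×10.4) = 0.326 K/W
R_polyurethane foam = ln(106.3/66.3)/(2π×0.0236×10.4) = 0.3061 K/W
R_outer film = 1/(h_o·2πr_oL) = 1/(6.78×2π×0.1063×10.4) = 0.02123 K/W
R_total = 0.6534 K/W
Q = ΔT/R_total = 22/0.6534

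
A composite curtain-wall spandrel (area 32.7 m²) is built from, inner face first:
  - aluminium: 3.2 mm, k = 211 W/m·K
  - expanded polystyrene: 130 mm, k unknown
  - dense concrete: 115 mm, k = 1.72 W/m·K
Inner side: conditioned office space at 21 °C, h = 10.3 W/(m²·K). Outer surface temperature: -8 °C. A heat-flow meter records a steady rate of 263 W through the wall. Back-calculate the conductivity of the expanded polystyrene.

k ≈ 0.0378 W/(m·K)

Thermal resistances in series:
R_inner film = 1/(h_i·A) = 1/(10.3×32.7) = 0.002969 K/W
R_aluminium = L/(kA) = 0.0032/(211×32.7) = 4.638×10^-7 K/W
R_dense concrete = L/(kA) = 0.115/(1.72×32.7) = 0.002045 K/W
Sum of known resistances R_other = 0.005014 K/W
Total R = ΔT/Q = 29/263 = 0.1103 K/W
R_expanded polystyrene = R_total − R_other = 0.1053 K/W
k = L/(R·A) = 0.13/(0.1053×32.7)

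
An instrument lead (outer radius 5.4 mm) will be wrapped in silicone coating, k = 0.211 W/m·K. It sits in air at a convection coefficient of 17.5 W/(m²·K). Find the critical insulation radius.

r_cr ≈ 12.1 mm

For a cylinder r_cr = k/h = 0.211/17.5
r_cr = 12.1 mm; since the bare radius (5.4 mm) is below r_cr, adding a thin layer of insulation will *increase* heat loss.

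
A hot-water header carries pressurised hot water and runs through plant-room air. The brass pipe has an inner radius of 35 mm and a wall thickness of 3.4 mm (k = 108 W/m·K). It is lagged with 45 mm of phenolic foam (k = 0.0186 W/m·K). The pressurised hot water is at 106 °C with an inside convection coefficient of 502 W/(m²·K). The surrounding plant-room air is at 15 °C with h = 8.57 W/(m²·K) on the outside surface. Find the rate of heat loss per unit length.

For a radial system each layer contributes R = ln(r_out/r_in)/(2πkL); films add R = 1/(hA).
R_inner film = 1/(h_i·2πr₁L) = 1/(502×2π×0.035×1) = 0.009058 K/W
R_brass pipe wall = ln(38.4/35)/(2π×108×1) = 1.366×10^-4 K/W
R_phenolic foam = ln(83.4/38.4)/(2π×0.0186×1) = 6.637 K/W
R_outer film = 1/(h_o·2πr_oL) = 1/(8.57×2π×0.0834×1) = 0.2227 K/W
R_total = 6.868 K/W
Q = ΔT/R_total = 91/6.868

q′ ≈ 13.2 W/m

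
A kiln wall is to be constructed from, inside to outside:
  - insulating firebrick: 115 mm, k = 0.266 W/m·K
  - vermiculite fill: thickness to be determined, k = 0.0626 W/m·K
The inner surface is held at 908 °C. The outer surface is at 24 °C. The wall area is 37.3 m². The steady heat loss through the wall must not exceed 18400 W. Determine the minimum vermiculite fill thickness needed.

L ≈ 85.1 mm

Series thermal resistances:
R_insulating firebrick = L/(kA) = 0.115/(0.266×37.3) = 0.01159 K/W
Sum of the known resistances R_other = 0.01159 K/W
Required total resistance R_tot = ΔT/Q_allow = 884/18400 = 0.04804 K/W
R_vermiculite fill = R_tot − R_other = 0.03645 K/W
L = R·k·A = 0.03645×0.0626×37.3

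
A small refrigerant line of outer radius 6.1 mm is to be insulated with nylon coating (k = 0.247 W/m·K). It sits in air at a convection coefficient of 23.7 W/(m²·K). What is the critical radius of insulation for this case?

For a cylinder r_cr = k/h = 0.247/23.7
r_cr = 10.4 mm; since the bare radius (6.1 mm) is below r_cr, adding a thin layer of insulation will *increase* heat loss.

r_cr ≈ 10.4 mm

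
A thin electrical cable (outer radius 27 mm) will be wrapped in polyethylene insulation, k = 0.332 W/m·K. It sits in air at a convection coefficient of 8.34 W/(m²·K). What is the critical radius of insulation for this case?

r_cr ≈ 39.8 mm

For a cylinder r_cr = k/h = 0.332/8.34
r_cr = 39.8 mm; since the bare radius (27 mm) is below r_cr, adding a thin layer of insulation will *increase* heat loss.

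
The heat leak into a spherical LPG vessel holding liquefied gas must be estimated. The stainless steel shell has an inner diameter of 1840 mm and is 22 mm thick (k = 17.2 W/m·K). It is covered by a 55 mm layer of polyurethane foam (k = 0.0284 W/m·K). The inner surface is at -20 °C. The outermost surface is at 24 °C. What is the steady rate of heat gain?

For a spherical shell R = (1/r₁ − 1/r₂)/(4πk); film R = 1/(h·4πr²). In series:
R_stainless steel shell = (1/0.92 − 1/0.942)/(4π×17.2) = 1.174×10^-4 K/W
R_polyurethane foam = (1/0.942 − 1/0.997)/(4π×0.0284) = 0.1641 K/W
R_total = 0.1642 K/W
Q = ΔT/R_total = 44/0.1642

Q ≈ 268 W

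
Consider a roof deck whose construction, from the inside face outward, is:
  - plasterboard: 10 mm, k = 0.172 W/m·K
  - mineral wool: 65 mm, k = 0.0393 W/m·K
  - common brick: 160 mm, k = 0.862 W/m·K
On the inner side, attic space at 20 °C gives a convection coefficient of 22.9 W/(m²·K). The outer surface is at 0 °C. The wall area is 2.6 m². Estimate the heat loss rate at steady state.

Treating each layer as a thermal resistance in series:
R_inner film = 1/(h_i·A) = 1/(22.9×2.6) = 0.0168 K/W
R_plasterboard = L/(kA) = 0.01/(0.172×2.6) = 0.02236 K/W
R_mineral wool = L/(kA) = 0.065/(0.0393×2.6) = 0.6361 K/W
R_common brick = L/(kA) = 0.16/(0.862×2.6) = 0.07139 K/W
R_total = 0.7467 K/W
Q = ΔT / R_total = 20 / 0.7467

Q ≈ 26.8 W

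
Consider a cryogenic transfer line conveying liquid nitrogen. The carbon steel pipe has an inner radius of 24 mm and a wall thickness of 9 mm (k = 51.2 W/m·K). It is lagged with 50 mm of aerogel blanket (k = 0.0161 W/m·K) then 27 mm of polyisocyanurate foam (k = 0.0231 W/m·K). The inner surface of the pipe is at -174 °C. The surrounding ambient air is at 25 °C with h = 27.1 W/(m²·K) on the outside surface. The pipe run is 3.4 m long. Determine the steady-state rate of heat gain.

Q ≈ 60.9 W

For a radial system each layer contributes R = ln(r_out/r_in)/(2πkL); films add R = 1/(hA).
R_carbon steel pipe wall = ln(33/24)/(2π×51.2×3.4) = 2.912×10^-4 K/W
R_aerogel blanket = ln(83/33)/(2π×0.0161×3.4) = 2.682 K/W
R_polyisocyanurate foam = ln(110/83)/(2π×0.0231×3.4) = 0.5707 K/W
R_outer film = 1/(h_o·2πr_oL) = 1/(27.1×2π×0.11×3.4) = 0.0157 K/W
R_total = 3.268 K/W
Q = ΔT/R_total = 199/3.268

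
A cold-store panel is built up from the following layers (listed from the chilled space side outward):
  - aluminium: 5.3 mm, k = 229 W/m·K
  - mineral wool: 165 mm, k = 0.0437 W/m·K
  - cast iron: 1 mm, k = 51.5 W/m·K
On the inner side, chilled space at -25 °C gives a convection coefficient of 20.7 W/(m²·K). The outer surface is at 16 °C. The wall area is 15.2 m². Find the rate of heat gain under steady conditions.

Q ≈ 163 W

Model the wall as resistances in series:
R_inner film = 1/(h_i·A) = 1/(20.7×15.2) = 0.003178 K/W
R_aluminium = L/(kA) = 0.0053/(229×15.2) = 1.523×10^-6 K/W
R_mineral wool = L/(kA) = 0.165/(0.0437×15.2) = 0.2484 K/W
R_cast iron = L/(kA) = 0.001/(51.5×15.2) = 1.277×10^-6 K/W
R_total = 0.2516 K/W
Q = ΔT / R_total = 41 / 0.2516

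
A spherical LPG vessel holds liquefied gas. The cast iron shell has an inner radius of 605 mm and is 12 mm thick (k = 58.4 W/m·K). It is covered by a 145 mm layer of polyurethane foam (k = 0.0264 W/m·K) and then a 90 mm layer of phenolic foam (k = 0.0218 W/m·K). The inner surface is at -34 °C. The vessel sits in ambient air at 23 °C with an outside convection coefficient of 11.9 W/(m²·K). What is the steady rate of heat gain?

For a spherical shell R = (1/r₁ − 1/r₂)/(4πk); film R = 1/(h·4πr²). In series:
R_cast iron shell = (1/0.605 − 1/0.617)/(4π×58.4) = 4.38×10^-5 K/W
R_polyurethane foam = (1/0.617 − 1/0.762)/(4π×0.0264) = 0.9296 K/W
R_phenolic foam = (1/0.762 − 1/0.852)/(4π×0.0218) = 0.506 K/W
R_outer film = 1/(h·4πr_o²) = 1/(11.9×4π×0.852²) = 0.009212 K/W
R_total = 1.445 K/W
Q = ΔT/R_total = 57/1.445

Q ≈ 39.4 W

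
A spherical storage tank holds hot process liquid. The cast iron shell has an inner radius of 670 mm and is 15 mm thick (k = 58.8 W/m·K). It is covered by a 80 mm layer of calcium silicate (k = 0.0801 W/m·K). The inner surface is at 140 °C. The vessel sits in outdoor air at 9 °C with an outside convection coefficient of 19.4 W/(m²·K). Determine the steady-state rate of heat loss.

Q ≈ 825 W

For a spherical shell R = (1/r₁ − 1/r₂)/(4πk); film R = 1/(h·4πr²). In series:
R_cast iron shell = (1/0.67 − 1/0.685)/(4π×58.8) = 4.423×10^-5 K/W
R_calcium silicate = (1/0.685 − 1/0.765)/(4π×0.0801) = 0.1517 K/W
R_outer film = 1/(h·4πr_o²) = 1/(19.4×4π×0.765²) = 0.007009 K/W
R_total = 0.1587 K/W
Q = ΔT/R_total = 131/0.1587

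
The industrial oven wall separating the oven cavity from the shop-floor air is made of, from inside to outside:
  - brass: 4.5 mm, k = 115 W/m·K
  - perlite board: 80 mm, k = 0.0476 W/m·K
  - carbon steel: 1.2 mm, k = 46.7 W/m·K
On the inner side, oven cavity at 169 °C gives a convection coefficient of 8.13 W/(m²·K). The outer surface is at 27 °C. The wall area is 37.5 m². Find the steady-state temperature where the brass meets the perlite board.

Model the wall as resistances in series:
R_inner film = 1/(h_i·A) = 1/(8.13×37.5) = 0.00328 K/W
R_brass = L/(kA) = 0.0045/(115×37.5) = 1.043×10^-6 K/W
R_perlite board = L/(kA) = 0.08/(0.0476×37.5) = 0.04482 K/W
R_carbon steel = L/(kA) = 0.0012/(46.7×37.5) = 6.852×10^-7 K/W
R_total = 0.0481 K/W;  Q = ΔT/R_total = 142/0.0481 = 2952 W
T_interface = T_inner − Q·ΣR(inner→interface) = 169 − 2950×0.003281

T ≈ 159 °C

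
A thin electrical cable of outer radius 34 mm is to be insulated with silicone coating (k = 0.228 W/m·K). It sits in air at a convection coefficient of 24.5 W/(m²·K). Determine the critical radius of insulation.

r_cr ≈ 9.31 mm

For a cylinder r_cr = k/h = 0.228/24.5
r_cr = 9.31 mm; since the bare radius (34 mm) is above r_cr, any added insulation will reduce heat loss.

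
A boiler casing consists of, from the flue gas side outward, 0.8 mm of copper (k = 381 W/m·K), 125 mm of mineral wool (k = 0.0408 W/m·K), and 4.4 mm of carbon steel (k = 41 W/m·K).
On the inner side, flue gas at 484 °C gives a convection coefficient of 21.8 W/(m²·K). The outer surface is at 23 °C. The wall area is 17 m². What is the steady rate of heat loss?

Q ≈ 2520 W

Model the wall as resistances in series:
R_inner film = 1/(h_i·A) = 1/(21.8×17) = 0.002698 K/W
R_copper = L/(kA) = 0.0008/(381×17) = 1.235×10^-7 K/W
R_mineral wool = L/(kA) = 0.125/(0.0408×17) = 0.1802 K/W
R_carbon steel = L/(kA) = 0.0044/(41×17) = 6.313×10^-6 K/W
R_total = 0.1829 K/W
Q = ΔT / R_total = 461 / 0.1829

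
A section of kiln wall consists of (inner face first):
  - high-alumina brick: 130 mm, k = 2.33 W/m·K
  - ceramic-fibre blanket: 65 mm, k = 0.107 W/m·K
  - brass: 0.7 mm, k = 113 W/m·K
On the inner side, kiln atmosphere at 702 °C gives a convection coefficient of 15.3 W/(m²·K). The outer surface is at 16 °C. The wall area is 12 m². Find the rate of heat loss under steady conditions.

Q ≈ 11300 W

Model the wall as resistances in series:
R_inner film = 1/(h_i·A) = 1/(15.3×12) = 0.005447 K/W
R_high-alumina brick = L/(kA) = 0.13/(2.33×12) = 0.004649 K/W
R_ceramic-fibre blanket = L/(kA) = 0.065/(0.107×12) = 0.05062 K/W
R_brass = L/(kA) = 0.0007/(113×12) = 5.162×10^-7 K/W
R_total = 0.06072 K/W
Q = ΔT / R_total = 686 / 0.06072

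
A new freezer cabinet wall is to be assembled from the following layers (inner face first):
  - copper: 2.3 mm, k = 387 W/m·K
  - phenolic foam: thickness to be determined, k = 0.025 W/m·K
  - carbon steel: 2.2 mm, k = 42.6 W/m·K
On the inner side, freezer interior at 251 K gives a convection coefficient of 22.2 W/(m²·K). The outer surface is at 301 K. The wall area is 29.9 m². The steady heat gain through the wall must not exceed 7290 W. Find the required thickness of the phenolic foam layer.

L ≈ 4 mm

Series thermal resistances:
R_inner film = 1/(h_i·A) = 1/(22.2×29.9) = 0.001507 K/W
R_copper = L/(kA) = 0.0023/(387×29.9) = 1.988×10^-7 K/W
R_carbon steel = L/(kA) = 0.0022/(42.6×29.9) = 1.727×10^-6 K/W
Sum of the known resistances R_other = 0.001508 K/W
Required total resistance R_tot = ΔT/Q_allow = 50/7290 = 0.006859 K/W
R_phenolic foam = R_tot − R_other = 0.00535 K/W
L = R·k·A = 0.00535×0.025×29.9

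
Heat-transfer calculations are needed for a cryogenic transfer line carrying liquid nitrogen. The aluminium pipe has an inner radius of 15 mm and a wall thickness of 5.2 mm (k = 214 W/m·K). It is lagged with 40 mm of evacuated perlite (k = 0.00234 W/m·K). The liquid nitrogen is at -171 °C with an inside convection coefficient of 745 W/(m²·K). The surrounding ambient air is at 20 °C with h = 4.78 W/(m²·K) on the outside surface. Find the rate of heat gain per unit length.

q′ ≈ 2.55 W/m

Cylindrical conduction, so R = ln(r₂/r₁)/(2πkL) per layer, in series:
R_inner film = 1/(h_i·2πr₁L) = 1/(745×2π×0.015×1) = 0.01424 K/W
R_aluminium pipe wall = ln(20.2/15)/(2π×214×1) = 2.214×10^-4 K/W
R_evacuated perlite = ln(60.2/20.2)/(2π×0.00234×1) = 74.27 K/W
R_outer film = 1/(h_o·2πr_oL) = 1/(4.78×2π×0.0602×1) = 0.5531 K/W
R_total = 74.84 K/W
Q = ΔT/R_total = 191/74.84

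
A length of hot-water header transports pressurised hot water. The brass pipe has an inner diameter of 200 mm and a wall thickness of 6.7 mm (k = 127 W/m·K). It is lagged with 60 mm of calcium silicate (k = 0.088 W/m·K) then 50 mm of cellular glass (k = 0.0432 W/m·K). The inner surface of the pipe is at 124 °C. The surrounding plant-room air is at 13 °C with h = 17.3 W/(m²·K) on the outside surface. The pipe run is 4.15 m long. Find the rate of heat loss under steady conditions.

Q ≈ 254 W

Radial resistances (cylindrical: R_cond = ln(r_o/r_i)/(2πkL), R_conv = 1/(h·2πrL)):
R_brass pipe wall = ln(106.7/100)/(2π×127×4.15) = 1.958×10^-5 K/W
R_calcium silicate = ln(166.7/106.7)/(2π×0.088×4.15) = 0.1944 K/W
R_cellular glass = ln(216.7/166.7)/(2π×0.0432×4.15) = 0.2329 K/W
R_outer film = 1/(h_o·2πr_oL) = 1/(17.3×2π×0.2167×4.15) = 0.01023 K/W
R_total = 0.4376 K/W
Q = ΔT/R_total = 111/0.4376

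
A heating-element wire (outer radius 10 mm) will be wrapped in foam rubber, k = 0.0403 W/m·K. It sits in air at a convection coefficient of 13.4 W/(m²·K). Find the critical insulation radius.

r_cr ≈ 3.01 mm

For a cylinder r_cr = k/h = 0.0403/13.4
r_cr = 3.01 mm; since the bare radius (10 mm) is above r_cr, any added insulation will reduce heat loss.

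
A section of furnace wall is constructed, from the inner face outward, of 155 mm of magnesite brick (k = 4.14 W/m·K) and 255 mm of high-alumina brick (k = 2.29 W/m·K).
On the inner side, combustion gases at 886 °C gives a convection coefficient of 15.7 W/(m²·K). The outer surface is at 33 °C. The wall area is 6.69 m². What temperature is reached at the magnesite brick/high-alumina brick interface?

T ≈ 480 °C

Model the wall as resistances in series:
R_inner film = 1/(h_i·A) = 1/(15.7×6.69) = 0.009521 K/W
R_magnesite brick = L/(kA) = 0.155/(4.14×6.69) = 0.005596 K/W
R_high-alumina brick = L/(kA) = 0.255/(2.29×6.69) = 0.01664 K/W
R_total = 0.03176 K/W;  Q = ΔT/R_total = 853/0.03176 = 26860 W
T_interface = T_inner − Q·ΣR(inner→interface) = 886 − 26900×0.01512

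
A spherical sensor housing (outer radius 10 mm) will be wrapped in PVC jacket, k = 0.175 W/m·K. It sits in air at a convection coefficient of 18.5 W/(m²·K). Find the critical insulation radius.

For a sphere r_cr = 2k/h = 2×0.175/18.5
r_cr = 18.9 mm; since the bare radius (10 mm) is below r_cr, adding a thin layer of insulation will *increase* heat loss.

r_cr ≈ 18.9 mm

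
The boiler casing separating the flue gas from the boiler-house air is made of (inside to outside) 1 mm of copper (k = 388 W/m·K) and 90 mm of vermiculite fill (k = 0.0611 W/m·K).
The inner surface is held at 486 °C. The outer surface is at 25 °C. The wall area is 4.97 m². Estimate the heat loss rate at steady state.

Model the wall as resistances in series:
R_copper = L/(kA) = 0.001/(388×4.97) = 5.186×10^-7 K/W
R_vermiculite fill = L/(kA) = 0.09/(0.0611×4.97) = 0.2964 K/W
R_total = 0.2964 K/W
Q = ΔT / R_total = 461 / 0.2964

Q ≈ 1560 W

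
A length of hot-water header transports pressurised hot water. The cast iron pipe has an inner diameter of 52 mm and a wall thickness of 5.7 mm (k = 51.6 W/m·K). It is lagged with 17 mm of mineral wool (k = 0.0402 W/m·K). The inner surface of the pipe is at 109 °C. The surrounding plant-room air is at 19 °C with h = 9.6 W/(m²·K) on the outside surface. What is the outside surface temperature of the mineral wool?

Radial resistances (cylindrical: R_cond = ln(r_o/r_i)/(2πkL), R_conv = 1/(h·2πrL)):
R_cast iron pipe wall = ln(31.7/26)/(2π×51.6×1) = 6.114×10^-4 K/W
R_mineral wool = ln(48.7/31.7)/(2π×0.0402×1) = 1.7 K/W
R_outer film = 1/(h_o·2πr_oL) = 1/(9.6×2π×0.0487×1) = 0.3404 K/W
R_total = 2.041 K/W
Q = ΔT/R_total = 90/2.041
Q = 44.1 W/m
T_interface = T_inner − Q·ΣR(inner→interface) = 109 − 44.1×1.7

T ≈ 34 °C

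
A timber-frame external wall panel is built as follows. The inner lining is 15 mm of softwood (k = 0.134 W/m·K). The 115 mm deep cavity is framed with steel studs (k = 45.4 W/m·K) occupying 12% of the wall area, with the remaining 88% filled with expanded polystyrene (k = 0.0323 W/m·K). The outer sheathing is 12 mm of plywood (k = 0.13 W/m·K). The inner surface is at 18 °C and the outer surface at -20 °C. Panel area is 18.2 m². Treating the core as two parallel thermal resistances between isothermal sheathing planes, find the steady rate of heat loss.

Sheathing layers in series; stud and cavity paths in parallel between them.
R_inner = 0.015/(0.134×18.2) = 0.006151 K/W
R_stud  = 0.115/(45.4×0.12×18.2) = 0.00116 K/W
R_cav   = 0.115/(0.0323×0.88×18.2) = 0.2223 K/W
1/R_core = 1/R_stud + 1/R_cav → R_core = 0.001154 K/W
R_outer = 0.012/(0.13×18.2) = 0.005072 K/W
R_total = 0.01238 K/W
Q = ΔT/R_total = 38/0.01238

Q ≈ 3070 W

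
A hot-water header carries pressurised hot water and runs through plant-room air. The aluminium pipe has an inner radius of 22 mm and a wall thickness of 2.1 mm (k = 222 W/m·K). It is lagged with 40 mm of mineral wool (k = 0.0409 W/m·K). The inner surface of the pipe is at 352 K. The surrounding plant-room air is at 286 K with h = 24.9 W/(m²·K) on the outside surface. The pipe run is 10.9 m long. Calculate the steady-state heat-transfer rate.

For a radial system each layer contributes R = ln(r_out/r_in)/(2πkL); films add R = 1/(hA).
R_aluminium pipe wall = ln(24.1/22)/(2π×222×10.9) = 5.996×10^-6 K/W
R_mineral wool = ln(64.1/24.1)/(2π×0.0409×10.9) = 0.3492 K/W
R_outer film = 1/(h_o·2πr_oL) = 1/(24.9×2π×0.0641×10.9) = 0.009148 K/W
R_total = 0.3584 K/W
Q = ΔT/R_total = 66/0.3584

Q ≈ 184 W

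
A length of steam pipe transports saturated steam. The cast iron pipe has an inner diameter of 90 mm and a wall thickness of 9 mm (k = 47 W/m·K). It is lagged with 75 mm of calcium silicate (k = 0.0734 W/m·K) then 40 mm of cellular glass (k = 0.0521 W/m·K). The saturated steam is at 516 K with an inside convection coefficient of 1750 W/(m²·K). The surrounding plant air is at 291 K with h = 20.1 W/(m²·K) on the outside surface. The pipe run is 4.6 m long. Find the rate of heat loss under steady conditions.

Q ≈ 375 W

Per-layer cylindrical resistances, series-summed:
R_inner film = 1/(h_i·2πr₁L) = 1/(1750×2π×0.045×4.6) = 4.394×10^-4 K/W
R_cast iron pipe wall = ln(54/45)/(2π×47×4.6) = 1.342×10^-4 K/W
R_calcium silicate = ln(129/54)/(2π×0.0734×4.6) = 0.4105 K/W
R_cellular glass = ln(169/129)/(2π×0.0521×4.6) = 0.1794 K/W
R_outer film = 1/(h_o·2πr_oL) = 1/(20.1×2π×0.169×4.6) = 0.01019 K/W
R_total = 0.6006 K/W
Q = ΔT/R_total = 225/0.6006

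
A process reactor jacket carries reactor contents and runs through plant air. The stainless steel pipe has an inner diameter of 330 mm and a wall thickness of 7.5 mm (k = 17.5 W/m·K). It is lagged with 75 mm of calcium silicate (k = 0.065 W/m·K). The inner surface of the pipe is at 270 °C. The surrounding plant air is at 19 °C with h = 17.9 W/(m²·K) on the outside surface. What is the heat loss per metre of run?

Treating each annulus and film as a series resistance:
R_stainless steel pipe wall = ln(172.5/165)/(2π×17.5×1) = 4.043×10^-4 K/W
R_calcium silicate = ln(247.5/172.5)/(2π×0.065×1) = 0.884 K/W
R_outer film = 1/(h_o·2πr_oL) = 1/(17.9×2π×0.2475×1) = 0.03592 K/W
R_total = 0.9203 K/W
Q = ΔT/R_total = 251/0.9203

q′ ≈ 273 W/m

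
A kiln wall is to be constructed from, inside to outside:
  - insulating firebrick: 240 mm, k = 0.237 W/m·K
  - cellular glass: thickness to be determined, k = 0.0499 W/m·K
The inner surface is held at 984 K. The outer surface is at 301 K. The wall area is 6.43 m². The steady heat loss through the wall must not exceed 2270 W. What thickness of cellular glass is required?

Model the wall as resistances in series:
R_insulating firebrick = L/(kA) = 0.24/(0.237×6.43) = 0.1575 K/W
Sum of the known resistances R_other = 0.1575 K/W
Required total resistance R_tot = ΔT/Q_allow = 683/2270 = 0.3009 K/W
R_cellular glass = R_tot − R_other = 0.1434 K/W
L = R·k·A = 0.1434×0.0499×6.43

L ≈ 46 mm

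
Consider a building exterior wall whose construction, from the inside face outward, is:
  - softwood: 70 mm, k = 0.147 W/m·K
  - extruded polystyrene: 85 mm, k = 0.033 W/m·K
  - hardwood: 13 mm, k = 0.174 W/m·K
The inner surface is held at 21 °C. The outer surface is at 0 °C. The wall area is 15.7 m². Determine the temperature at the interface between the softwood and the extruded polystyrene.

T ≈ 17.8 °C

Series thermal resistances:
R_softwood = L/(kA) = 0.07/(0.147×15.7) = 0.03033 K/W
R_extruded polystyrene = L/(kA) = 0.085/(0.033×15.7) = 0.1641 K/W
R_hardwood = L/(kA) = 0.013/(0.174×15.7) = 0.004759 K/W
R_total = 0.1992 K/W;  Q = ΔT/R_total = 21/0.1992 = 105.4 W
T_interface = T_inner − Q·ΣR(inner→interface) = 21 − 105×0.03033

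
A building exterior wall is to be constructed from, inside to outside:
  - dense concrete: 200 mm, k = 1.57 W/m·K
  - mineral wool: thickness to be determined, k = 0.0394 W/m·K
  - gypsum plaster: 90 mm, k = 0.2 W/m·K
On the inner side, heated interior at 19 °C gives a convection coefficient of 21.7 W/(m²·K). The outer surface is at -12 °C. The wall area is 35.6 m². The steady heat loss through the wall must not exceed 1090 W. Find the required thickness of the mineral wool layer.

Treating each layer as a thermal resistance in series:
R_inner film = 1/(h_i·A) = 1/(21.7×35.6) = 0.001294 K/W
R_dense concrete = L/(kA) = 0.2/(1.57×35.6) = 0.003578 K/W
R_gypsum plaster = L/(kA) = 0.09/(0.2×35.6) = 0.01264 K/W
Sum of the known resistances R_other = 0.01751 K/W
Required total resistance R_tot = ΔT/Q_allow = 31/1090 = 0.02844 K/W
R_mineral wool = R_tot − R_other = 0.01093 K/W
L = R·k·A = 0.01093×0.0394×35.6

L ≈ 15.3 mm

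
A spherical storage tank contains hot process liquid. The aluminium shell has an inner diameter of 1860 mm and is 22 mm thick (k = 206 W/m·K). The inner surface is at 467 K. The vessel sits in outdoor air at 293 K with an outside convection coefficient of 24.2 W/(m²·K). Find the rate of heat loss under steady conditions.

Each spherical layer contributes R = (1/r_i − 1/r_o)/(4πk):
R_aluminium shell = (1/0.93 − 1/0.952)/(4π×206) = 9.599×10^-6 K/W
R_outer film = 1/(h·4πr_o²) = 1/(24.2×4π×0.952²) = 0.003628 K/W
R_total = 0.003638 K/W
Q = ΔT/R_total = 174/0.003638

Q ≈ 47800 W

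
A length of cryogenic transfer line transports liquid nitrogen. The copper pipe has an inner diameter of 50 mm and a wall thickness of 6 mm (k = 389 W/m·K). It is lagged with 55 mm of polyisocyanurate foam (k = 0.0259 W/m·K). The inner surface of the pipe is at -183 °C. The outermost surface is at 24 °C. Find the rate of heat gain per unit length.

Radial resistances (cylindrical: R_cond = ln(r_o/r_i)/(2πkL), R_conv = 1/(h·2πrL)):
R_copper pipe wall = ln(31/25)/(2π×389×1) = 8.801×10^-5 K/W
R_polyisocyanurate foam = ln(86/31)/(2π×0.0259×1) = 6.27 K/W
R_total = 6.27 K/W
Q = ΔT/R_total = 207/6.27

q′ ≈ 33 W/m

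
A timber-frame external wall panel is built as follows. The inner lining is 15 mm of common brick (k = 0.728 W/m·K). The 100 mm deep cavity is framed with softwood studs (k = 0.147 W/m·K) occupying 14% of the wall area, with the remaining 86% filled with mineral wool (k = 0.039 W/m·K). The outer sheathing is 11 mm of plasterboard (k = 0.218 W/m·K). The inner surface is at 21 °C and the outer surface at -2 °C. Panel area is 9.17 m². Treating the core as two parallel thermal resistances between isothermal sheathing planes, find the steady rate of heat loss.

Q ≈ 110 W

Sheathing layers in series; stud and cavity paths in parallel between them.
R_inner = 0.015/(0.728×9.17) = 0.002247 K/W
R_stud  = 0.1/(0.147×0.14×9.17) = 0.5299 K/W
R_cav   = 0.1/(0.039×0.86×9.17) = 0.3251 K/W
1/R_core = 1/R_stud + 1/R_cav → R_core = 0.2015 K/W
R_outer = 0.011/(0.218×9.17) = 0.005503 K/W
R_total = 0.2092 K/W
Q = ΔT/R_total = 23/0.2092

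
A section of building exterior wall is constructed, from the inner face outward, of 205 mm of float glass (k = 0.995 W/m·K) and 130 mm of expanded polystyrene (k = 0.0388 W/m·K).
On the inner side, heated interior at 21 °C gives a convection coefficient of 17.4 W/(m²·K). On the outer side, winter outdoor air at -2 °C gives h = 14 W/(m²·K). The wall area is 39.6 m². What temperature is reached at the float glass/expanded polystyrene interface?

T ≈ 19.4 °C

Using the resistance-network approach (series):
R_inner film = 1/(h_i·A) = 1/(17.4×39.6) = 0.001451 K/W
R_float glass = L/(kA) = 0.205/(0.995×39.6) = 0.005203 K/W
R_expanded polystyrene = L/(kA) = 0.13/(0.0388×39.6) = 0.08461 K/W
R_outer film = 1/(h_o·A) = 1/(14×39.6) = 0.001804 K/W
R_total = 0.09307 K/W;  Q = ΔT/R_total = 23/0.09307 = 247.1 W
T_interface = T_inner − Q·ΣR(inner→interface) = 21 − 247×0.006654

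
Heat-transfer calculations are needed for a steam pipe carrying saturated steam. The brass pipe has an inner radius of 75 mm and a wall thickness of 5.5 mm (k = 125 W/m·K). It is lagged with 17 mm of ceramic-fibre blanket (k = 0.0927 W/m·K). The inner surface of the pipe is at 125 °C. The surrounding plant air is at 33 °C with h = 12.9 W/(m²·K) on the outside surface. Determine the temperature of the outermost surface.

For a radial system each layer contributes R = ln(r_out/r_in)/(2πkL); films add R = 1/(hA).
R_brass pipe wall = ln(80.5/75)/(2π×125×1) = 9.011×10^-5 K/W
R_ceramic-fibre blanket = ln(97.5/80.5)/(2π×0.0927×1) = 0.3289 K/W
R_outer film = 1/(h_o·2πr_oL) = 1/(12.9×2π×0.0975×1) = 0.1265 K/W
R_total = 0.4556 K/W
Q = ΔT/R_total = 92/0.4556
Q = 202 W/m
T_interface = T_inner − Q·ΣR(inner→interface) = 125 − 202×0.329

T ≈ 58.6 °C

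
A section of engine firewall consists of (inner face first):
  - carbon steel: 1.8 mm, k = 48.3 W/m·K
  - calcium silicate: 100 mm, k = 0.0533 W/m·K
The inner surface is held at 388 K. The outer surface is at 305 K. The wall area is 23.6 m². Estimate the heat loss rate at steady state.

Q ≈ 1040 W

Series thermal resistances:
R_carbon steel = L/(kA) = 0.0018/(48.3×23.6) = 1.579×10^-6 K/W
R_calcium silicate = L/(kA) = 0.1/(0.0533×23.6) = 0.0795 K/W
R_total = 0.0795 K/W
Q = ΔT / R_total = 83 / 0.0795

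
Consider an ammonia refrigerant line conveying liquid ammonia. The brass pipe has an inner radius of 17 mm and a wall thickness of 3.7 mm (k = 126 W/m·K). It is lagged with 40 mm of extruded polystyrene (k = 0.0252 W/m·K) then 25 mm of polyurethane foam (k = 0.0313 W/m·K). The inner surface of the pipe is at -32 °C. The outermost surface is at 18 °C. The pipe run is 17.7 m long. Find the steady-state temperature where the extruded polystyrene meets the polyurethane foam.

T ≈ 7.74 °C

For a radial system each layer contributes R = ln(r_out/r_in)/(2πkL); films add R = 1/(hA).
R_brass pipe wall = ln(20.7/17)/(2π×126×17.7) = 1.405×10^-5 K/W
R_extruded polystyrene = ln(60.7/20.7)/(2π×0.0252×17.7) = 0.3839 K/W
R_polyurethane foam = ln(85.7/60.7)/(2π×0.0313×17.7) = 0.09908 K/W
R_total = 0.483 K/W
Q = ΔT/R_total = 50/0.483
Q = 104 W
T_interface = T_inner + Q·ΣR(inner→interface) = -32 + 104×0.3839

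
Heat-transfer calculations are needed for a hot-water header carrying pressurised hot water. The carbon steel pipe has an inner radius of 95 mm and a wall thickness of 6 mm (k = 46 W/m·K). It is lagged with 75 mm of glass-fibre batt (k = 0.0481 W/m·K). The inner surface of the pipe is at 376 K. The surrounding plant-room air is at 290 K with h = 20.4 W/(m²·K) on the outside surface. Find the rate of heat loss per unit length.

q′ ≈ 45.7 W/m

For a radial system each layer contributes R = ln(r_out/r_in)/(2πkL); films add R = 1/(hA).
R_carbon steel pipe wall = ln(101/95)/(2π×46×1) = 2.119×10^-4 K/W
R_glass-fibre batt = ln(176/101)/(2π×0.0481×1) = 1.838 K/W
R_outer film = 1/(h_o·2πr_oL) = 1/(20.4×2π×0.176×1) = 0.04433 K/W
R_total = 1.882 K/W
Q = ΔT/R_total = 86/1.882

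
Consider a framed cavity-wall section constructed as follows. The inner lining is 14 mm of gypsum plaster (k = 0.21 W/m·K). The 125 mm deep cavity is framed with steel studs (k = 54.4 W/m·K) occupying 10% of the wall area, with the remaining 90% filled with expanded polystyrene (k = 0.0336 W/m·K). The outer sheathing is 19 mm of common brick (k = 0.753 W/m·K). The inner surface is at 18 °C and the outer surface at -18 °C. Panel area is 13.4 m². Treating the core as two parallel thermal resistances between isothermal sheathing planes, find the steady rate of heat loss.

Sheathing layers in series; stud and cavity paths in parallel between them.
R_inner = 0.014/(0.21×13.4) = 0.004975 K/W
R_stud  = 0.125/(54.4×0.1×13.4) = 0.001715 K/W
R_cav   = 0.125/(0.0336×0.9×13.4) = 0.3085 K/W
1/R_core = 1/R_stud + 1/R_cav → R_core = 0.001705 K/W
R_outer = 0.019/(0.753×13.4) = 0.001883 K/W
R_total = 0.008563 K/W
Q = ΔT/R_total = 36/0.008563

Q ≈ 4200 W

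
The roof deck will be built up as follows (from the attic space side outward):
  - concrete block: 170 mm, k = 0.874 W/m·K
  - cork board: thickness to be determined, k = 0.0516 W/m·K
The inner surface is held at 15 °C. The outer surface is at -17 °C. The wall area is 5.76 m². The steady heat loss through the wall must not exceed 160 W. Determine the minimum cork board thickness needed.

L ≈ 49.4 mm

Treating each layer as a thermal resistance in series:
R_concrete block = L/(kA) = 0.17/(0.874×5.76) = 0.03377 K/W
Sum of the known resistances R_other = 0.03377 K/W
Required total resistance R_tot = ΔT/Q_allow = 32/160 = 0.2 K/W
R_cork board = R_tot − R_other = 0.1662 K/W
L = R·k·A = 0.1662×0.0516×5.76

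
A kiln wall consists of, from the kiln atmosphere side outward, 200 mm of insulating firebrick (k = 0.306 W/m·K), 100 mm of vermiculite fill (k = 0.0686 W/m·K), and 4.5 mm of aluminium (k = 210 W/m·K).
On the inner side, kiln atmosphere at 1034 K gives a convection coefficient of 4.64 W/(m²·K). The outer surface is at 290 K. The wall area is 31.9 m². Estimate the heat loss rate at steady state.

Q ≈ 10200 W

Treating each layer as a thermal resistance in series:
R_inner film = 1/(h_i·A) = 1/(4.64×31.9) = 0.006756 K/W
R_insulating firebrick = L/(kA) = 0.2/(0.306×31.9) = 0.02049 K/W
R_vermiculite fill = L/(kA) = 0.1/(0.0686×31.9) = 0.0457 K/W
R_aluminium = L/(kA) = 0.0045/(210×31.9) = 6.717×10^-7 K/W
R_total = 0.07294 K/W
Q = ΔT / R_total = 744 / 0.07294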